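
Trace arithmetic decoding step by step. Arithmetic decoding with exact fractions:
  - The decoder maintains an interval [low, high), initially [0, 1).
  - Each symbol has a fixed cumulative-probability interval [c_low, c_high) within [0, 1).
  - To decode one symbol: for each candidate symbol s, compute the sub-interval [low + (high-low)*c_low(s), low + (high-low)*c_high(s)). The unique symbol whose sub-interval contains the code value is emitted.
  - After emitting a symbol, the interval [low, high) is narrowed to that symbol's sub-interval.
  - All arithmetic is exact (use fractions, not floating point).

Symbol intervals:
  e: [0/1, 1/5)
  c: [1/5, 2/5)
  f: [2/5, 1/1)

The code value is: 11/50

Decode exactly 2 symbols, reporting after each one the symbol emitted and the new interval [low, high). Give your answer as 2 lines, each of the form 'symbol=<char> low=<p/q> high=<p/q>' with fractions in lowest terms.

Answer: symbol=c low=1/5 high=2/5
symbol=e low=1/5 high=6/25

Derivation:
Step 1: interval [0/1, 1/1), width = 1/1 - 0/1 = 1/1
  'e': [0/1 + 1/1*0/1, 0/1 + 1/1*1/5) = [0/1, 1/5)
  'c': [0/1 + 1/1*1/5, 0/1 + 1/1*2/5) = [1/5, 2/5) <- contains code 11/50
  'f': [0/1 + 1/1*2/5, 0/1 + 1/1*1/1) = [2/5, 1/1)
  emit 'c', narrow to [1/5, 2/5)
Step 2: interval [1/5, 2/5), width = 2/5 - 1/5 = 1/5
  'e': [1/5 + 1/5*0/1, 1/5 + 1/5*1/5) = [1/5, 6/25) <- contains code 11/50
  'c': [1/5 + 1/5*1/5, 1/5 + 1/5*2/5) = [6/25, 7/25)
  'f': [1/5 + 1/5*2/5, 1/5 + 1/5*1/1) = [7/25, 2/5)
  emit 'e', narrow to [1/5, 6/25)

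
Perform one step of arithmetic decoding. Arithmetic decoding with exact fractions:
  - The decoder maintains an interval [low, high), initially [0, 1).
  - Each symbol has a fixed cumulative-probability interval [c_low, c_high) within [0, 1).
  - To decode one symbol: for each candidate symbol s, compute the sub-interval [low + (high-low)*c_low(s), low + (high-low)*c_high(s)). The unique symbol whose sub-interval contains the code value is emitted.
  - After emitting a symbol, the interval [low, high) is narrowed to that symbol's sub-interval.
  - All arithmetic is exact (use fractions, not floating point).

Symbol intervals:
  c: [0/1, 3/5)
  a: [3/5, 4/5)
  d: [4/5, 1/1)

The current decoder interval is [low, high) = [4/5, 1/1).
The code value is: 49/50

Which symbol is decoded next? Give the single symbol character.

Answer: d

Derivation:
Interval width = high − low = 1/1 − 4/5 = 1/5
Scaled code = (code − low) / width = (49/50 − 4/5) / 1/5 = 9/10
  c: [0/1, 3/5) 
  a: [3/5, 4/5) 
  d: [4/5, 1/1) ← scaled code falls here ✓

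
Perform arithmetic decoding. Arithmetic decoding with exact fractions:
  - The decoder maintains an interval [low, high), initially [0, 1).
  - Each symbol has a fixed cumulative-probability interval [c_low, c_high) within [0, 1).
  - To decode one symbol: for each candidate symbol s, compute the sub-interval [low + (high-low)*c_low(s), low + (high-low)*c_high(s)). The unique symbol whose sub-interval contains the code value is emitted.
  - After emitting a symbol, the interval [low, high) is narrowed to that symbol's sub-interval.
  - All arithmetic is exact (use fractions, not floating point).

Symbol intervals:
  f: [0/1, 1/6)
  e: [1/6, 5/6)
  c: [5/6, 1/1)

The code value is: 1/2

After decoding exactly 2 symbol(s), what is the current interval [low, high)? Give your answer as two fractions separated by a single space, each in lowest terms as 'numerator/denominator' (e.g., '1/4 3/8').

Step 1: interval [0/1, 1/1), width = 1/1 - 0/1 = 1/1
  'f': [0/1 + 1/1*0/1, 0/1 + 1/1*1/6) = [0/1, 1/6)
  'e': [0/1 + 1/1*1/6, 0/1 + 1/1*5/6) = [1/6, 5/6) <- contains code 1/2
  'c': [0/1 + 1/1*5/6, 0/1 + 1/1*1/1) = [5/6, 1/1)
  emit 'e', narrow to [1/6, 5/6)
Step 2: interval [1/6, 5/6), width = 5/6 - 1/6 = 2/3
  'f': [1/6 + 2/3*0/1, 1/6 + 2/3*1/6) = [1/6, 5/18)
  'e': [1/6 + 2/3*1/6, 1/6 + 2/3*5/6) = [5/18, 13/18) <- contains code 1/2
  'c': [1/6 + 2/3*5/6, 1/6 + 2/3*1/1) = [13/18, 5/6)
  emit 'e', narrow to [5/18, 13/18)

Answer: 5/18 13/18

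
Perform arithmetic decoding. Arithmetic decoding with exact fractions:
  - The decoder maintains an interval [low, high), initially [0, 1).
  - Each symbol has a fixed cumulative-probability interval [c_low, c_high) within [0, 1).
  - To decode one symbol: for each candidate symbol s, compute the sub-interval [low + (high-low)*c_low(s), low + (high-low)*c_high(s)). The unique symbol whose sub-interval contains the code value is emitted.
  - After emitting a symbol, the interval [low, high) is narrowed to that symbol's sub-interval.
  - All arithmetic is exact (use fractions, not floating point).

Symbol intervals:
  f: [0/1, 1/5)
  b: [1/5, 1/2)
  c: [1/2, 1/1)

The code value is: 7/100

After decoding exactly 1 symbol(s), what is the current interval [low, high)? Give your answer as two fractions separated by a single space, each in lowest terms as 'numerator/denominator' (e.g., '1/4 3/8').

Step 1: interval [0/1, 1/1), width = 1/1 - 0/1 = 1/1
  'f': [0/1 + 1/1*0/1, 0/1 + 1/1*1/5) = [0/1, 1/5) <- contains code 7/100
  'b': [0/1 + 1/1*1/5, 0/1 + 1/1*1/2) = [1/5, 1/2)
  'c': [0/1 + 1/1*1/2, 0/1 + 1/1*1/1) = [1/2, 1/1)
  emit 'f', narrow to [0/1, 1/5)

Answer: 0/1 1/5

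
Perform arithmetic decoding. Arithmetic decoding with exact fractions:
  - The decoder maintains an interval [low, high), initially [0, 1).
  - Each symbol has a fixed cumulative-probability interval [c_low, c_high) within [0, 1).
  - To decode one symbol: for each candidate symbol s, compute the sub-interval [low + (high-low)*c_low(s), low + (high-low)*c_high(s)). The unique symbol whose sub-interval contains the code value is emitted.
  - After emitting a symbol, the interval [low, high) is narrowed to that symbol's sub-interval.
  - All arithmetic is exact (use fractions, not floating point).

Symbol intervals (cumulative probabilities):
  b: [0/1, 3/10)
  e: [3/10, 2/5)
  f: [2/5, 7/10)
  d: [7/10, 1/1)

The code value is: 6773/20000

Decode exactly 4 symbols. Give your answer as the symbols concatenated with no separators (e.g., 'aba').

Step 1: interval [0/1, 1/1), width = 1/1 - 0/1 = 1/1
  'b': [0/1 + 1/1*0/1, 0/1 + 1/1*3/10) = [0/1, 3/10)
  'e': [0/1 + 1/1*3/10, 0/1 + 1/1*2/5) = [3/10, 2/5) <- contains code 6773/20000
  'f': [0/1 + 1/1*2/5, 0/1 + 1/1*7/10) = [2/5, 7/10)
  'd': [0/1 + 1/1*7/10, 0/1 + 1/1*1/1) = [7/10, 1/1)
  emit 'e', narrow to [3/10, 2/5)
Step 2: interval [3/10, 2/5), width = 2/5 - 3/10 = 1/10
  'b': [3/10 + 1/10*0/1, 3/10 + 1/10*3/10) = [3/10, 33/100)
  'e': [3/10 + 1/10*3/10, 3/10 + 1/10*2/5) = [33/100, 17/50) <- contains code 6773/20000
  'f': [3/10 + 1/10*2/5, 3/10 + 1/10*7/10) = [17/50, 37/100)
  'd': [3/10 + 1/10*7/10, 3/10 + 1/10*1/1) = [37/100, 2/5)
  emit 'e', narrow to [33/100, 17/50)
Step 3: interval [33/100, 17/50), width = 17/50 - 33/100 = 1/100
  'b': [33/100 + 1/100*0/1, 33/100 + 1/100*3/10) = [33/100, 333/1000)
  'e': [33/100 + 1/100*3/10, 33/100 + 1/100*2/5) = [333/1000, 167/500)
  'f': [33/100 + 1/100*2/5, 33/100 + 1/100*7/10) = [167/500, 337/1000)
  'd': [33/100 + 1/100*7/10, 33/100 + 1/100*1/1) = [337/1000, 17/50) <- contains code 6773/20000
  emit 'd', narrow to [337/1000, 17/50)
Step 4: interval [337/1000, 17/50), width = 17/50 - 337/1000 = 3/1000
  'b': [337/1000 + 3/1000*0/1, 337/1000 + 3/1000*3/10) = [337/1000, 3379/10000)
  'e': [337/1000 + 3/1000*3/10, 337/1000 + 3/1000*2/5) = [3379/10000, 1691/5000)
  'f': [337/1000 + 3/1000*2/5, 337/1000 + 3/1000*7/10) = [1691/5000, 3391/10000) <- contains code 6773/20000
  'd': [337/1000 + 3/1000*7/10, 337/1000 + 3/1000*1/1) = [3391/10000, 17/50)
  emit 'f', narrow to [1691/5000, 3391/10000)

Answer: eedf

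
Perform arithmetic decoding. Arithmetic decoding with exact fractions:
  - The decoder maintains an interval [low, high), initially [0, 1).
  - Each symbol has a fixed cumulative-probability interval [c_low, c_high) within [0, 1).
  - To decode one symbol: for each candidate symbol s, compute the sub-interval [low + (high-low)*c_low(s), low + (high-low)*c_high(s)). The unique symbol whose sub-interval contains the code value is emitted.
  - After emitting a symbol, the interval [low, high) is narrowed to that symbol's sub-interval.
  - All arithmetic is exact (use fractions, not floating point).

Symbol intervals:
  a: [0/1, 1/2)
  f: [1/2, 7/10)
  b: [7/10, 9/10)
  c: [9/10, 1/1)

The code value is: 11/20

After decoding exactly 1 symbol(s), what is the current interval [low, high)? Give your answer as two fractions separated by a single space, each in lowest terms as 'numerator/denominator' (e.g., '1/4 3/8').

Answer: 1/2 7/10

Derivation:
Step 1: interval [0/1, 1/1), width = 1/1 - 0/1 = 1/1
  'a': [0/1 + 1/1*0/1, 0/1 + 1/1*1/2) = [0/1, 1/2)
  'f': [0/1 + 1/1*1/2, 0/1 + 1/1*7/10) = [1/2, 7/10) <- contains code 11/20
  'b': [0/1 + 1/1*7/10, 0/1 + 1/1*9/10) = [7/10, 9/10)
  'c': [0/1 + 1/1*9/10, 0/1 + 1/1*1/1) = [9/10, 1/1)
  emit 'f', narrow to [1/2, 7/10)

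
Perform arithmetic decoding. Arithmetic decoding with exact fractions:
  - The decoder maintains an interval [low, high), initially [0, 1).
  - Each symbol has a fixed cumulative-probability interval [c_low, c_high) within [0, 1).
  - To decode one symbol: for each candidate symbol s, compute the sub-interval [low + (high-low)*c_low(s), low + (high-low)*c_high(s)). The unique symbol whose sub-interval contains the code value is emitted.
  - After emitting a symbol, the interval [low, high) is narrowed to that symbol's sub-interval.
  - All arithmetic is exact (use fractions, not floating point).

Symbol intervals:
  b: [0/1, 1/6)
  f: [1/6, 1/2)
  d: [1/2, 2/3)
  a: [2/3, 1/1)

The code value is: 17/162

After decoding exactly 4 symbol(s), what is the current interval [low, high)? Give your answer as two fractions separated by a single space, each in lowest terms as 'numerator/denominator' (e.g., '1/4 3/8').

Step 1: interval [0/1, 1/1), width = 1/1 - 0/1 = 1/1
  'b': [0/1 + 1/1*0/1, 0/1 + 1/1*1/6) = [0/1, 1/6) <- contains code 17/162
  'f': [0/1 + 1/1*1/6, 0/1 + 1/1*1/2) = [1/6, 1/2)
  'd': [0/1 + 1/1*1/2, 0/1 + 1/1*2/3) = [1/2, 2/3)
  'a': [0/1 + 1/1*2/3, 0/1 + 1/1*1/1) = [2/3, 1/1)
  emit 'b', narrow to [0/1, 1/6)
Step 2: interval [0/1, 1/6), width = 1/6 - 0/1 = 1/6
  'b': [0/1 + 1/6*0/1, 0/1 + 1/6*1/6) = [0/1, 1/36)
  'f': [0/1 + 1/6*1/6, 0/1 + 1/6*1/2) = [1/36, 1/12)
  'd': [0/1 + 1/6*1/2, 0/1 + 1/6*2/3) = [1/12, 1/9) <- contains code 17/162
  'a': [0/1 + 1/6*2/3, 0/1 + 1/6*1/1) = [1/9, 1/6)
  emit 'd', narrow to [1/12, 1/9)
Step 3: interval [1/12, 1/9), width = 1/9 - 1/12 = 1/36
  'b': [1/12 + 1/36*0/1, 1/12 + 1/36*1/6) = [1/12, 19/216)
  'f': [1/12 + 1/36*1/6, 1/12 + 1/36*1/2) = [19/216, 7/72)
  'd': [1/12 + 1/36*1/2, 1/12 + 1/36*2/3) = [7/72, 11/108)
  'a': [1/12 + 1/36*2/3, 1/12 + 1/36*1/1) = [11/108, 1/9) <- contains code 17/162
  emit 'a', narrow to [11/108, 1/9)
Step 4: interval [11/108, 1/9), width = 1/9 - 11/108 = 1/108
  'b': [11/108 + 1/108*0/1, 11/108 + 1/108*1/6) = [11/108, 67/648)
  'f': [11/108 + 1/108*1/6, 11/108 + 1/108*1/2) = [67/648, 23/216) <- contains code 17/162
  'd': [11/108 + 1/108*1/2, 11/108 + 1/108*2/3) = [23/216, 35/324)
  'a': [11/108 + 1/108*2/3, 11/108 + 1/108*1/1) = [35/324, 1/9)
  emit 'f', narrow to [67/648, 23/216)

Answer: 67/648 23/216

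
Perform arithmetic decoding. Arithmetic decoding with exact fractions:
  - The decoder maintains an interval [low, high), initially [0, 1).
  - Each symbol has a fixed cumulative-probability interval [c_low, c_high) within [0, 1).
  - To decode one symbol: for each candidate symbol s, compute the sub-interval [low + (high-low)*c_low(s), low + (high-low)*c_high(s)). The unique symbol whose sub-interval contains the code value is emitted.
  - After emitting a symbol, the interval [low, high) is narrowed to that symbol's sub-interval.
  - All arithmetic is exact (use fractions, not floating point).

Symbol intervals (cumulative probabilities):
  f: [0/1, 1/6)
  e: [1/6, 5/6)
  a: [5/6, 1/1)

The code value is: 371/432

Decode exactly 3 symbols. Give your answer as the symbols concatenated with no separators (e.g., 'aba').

Step 1: interval [0/1, 1/1), width = 1/1 - 0/1 = 1/1
  'f': [0/1 + 1/1*0/1, 0/1 + 1/1*1/6) = [0/1, 1/6)
  'e': [0/1 + 1/1*1/6, 0/1 + 1/1*5/6) = [1/6, 5/6)
  'a': [0/1 + 1/1*5/6, 0/1 + 1/1*1/1) = [5/6, 1/1) <- contains code 371/432
  emit 'a', narrow to [5/6, 1/1)
Step 2: interval [5/6, 1/1), width = 1/1 - 5/6 = 1/6
  'f': [5/6 + 1/6*0/1, 5/6 + 1/6*1/6) = [5/6, 31/36) <- contains code 371/432
  'e': [5/6 + 1/6*1/6, 5/6 + 1/6*5/6) = [31/36, 35/36)
  'a': [5/6 + 1/6*5/6, 5/6 + 1/6*1/1) = [35/36, 1/1)
  emit 'f', narrow to [5/6, 31/36)
Step 3: interval [5/6, 31/36), width = 31/36 - 5/6 = 1/36
  'f': [5/6 + 1/36*0/1, 5/6 + 1/36*1/6) = [5/6, 181/216)
  'e': [5/6 + 1/36*1/6, 5/6 + 1/36*5/6) = [181/216, 185/216)
  'a': [5/6 + 1/36*5/6, 5/6 + 1/36*1/1) = [185/216, 31/36) <- contains code 371/432
  emit 'a', narrow to [185/216, 31/36)

Answer: afa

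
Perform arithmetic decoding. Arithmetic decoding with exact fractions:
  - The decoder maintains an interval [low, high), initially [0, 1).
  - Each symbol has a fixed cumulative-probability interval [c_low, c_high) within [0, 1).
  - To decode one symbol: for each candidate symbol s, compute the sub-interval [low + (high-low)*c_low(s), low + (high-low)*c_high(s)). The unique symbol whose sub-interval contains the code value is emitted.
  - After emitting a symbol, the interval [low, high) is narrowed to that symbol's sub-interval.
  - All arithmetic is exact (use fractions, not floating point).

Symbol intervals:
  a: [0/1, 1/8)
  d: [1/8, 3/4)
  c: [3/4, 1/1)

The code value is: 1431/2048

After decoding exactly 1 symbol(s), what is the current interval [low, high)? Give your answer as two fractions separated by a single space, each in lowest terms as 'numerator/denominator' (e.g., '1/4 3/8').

Step 1: interval [0/1, 1/1), width = 1/1 - 0/1 = 1/1
  'a': [0/1 + 1/1*0/1, 0/1 + 1/1*1/8) = [0/1, 1/8)
  'd': [0/1 + 1/1*1/8, 0/1 + 1/1*3/4) = [1/8, 3/4) <- contains code 1431/2048
  'c': [0/1 + 1/1*3/4, 0/1 + 1/1*1/1) = [3/4, 1/1)
  emit 'd', narrow to [1/8, 3/4)

Answer: 1/8 3/4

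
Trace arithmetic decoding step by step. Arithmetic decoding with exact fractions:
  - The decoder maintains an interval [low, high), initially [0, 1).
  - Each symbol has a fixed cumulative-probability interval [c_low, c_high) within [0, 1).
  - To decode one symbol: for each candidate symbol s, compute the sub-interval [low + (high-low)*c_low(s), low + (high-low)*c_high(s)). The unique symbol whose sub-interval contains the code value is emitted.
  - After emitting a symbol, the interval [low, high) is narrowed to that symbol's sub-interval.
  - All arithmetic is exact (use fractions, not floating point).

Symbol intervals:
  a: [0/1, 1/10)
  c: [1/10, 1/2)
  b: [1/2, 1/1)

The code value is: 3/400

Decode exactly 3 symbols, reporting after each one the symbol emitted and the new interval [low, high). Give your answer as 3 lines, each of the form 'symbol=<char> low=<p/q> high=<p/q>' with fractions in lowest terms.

Step 1: interval [0/1, 1/1), width = 1/1 - 0/1 = 1/1
  'a': [0/1 + 1/1*0/1, 0/1 + 1/1*1/10) = [0/1, 1/10) <- contains code 3/400
  'c': [0/1 + 1/1*1/10, 0/1 + 1/1*1/2) = [1/10, 1/2)
  'b': [0/1 + 1/1*1/2, 0/1 + 1/1*1/1) = [1/2, 1/1)
  emit 'a', narrow to [0/1, 1/10)
Step 2: interval [0/1, 1/10), width = 1/10 - 0/1 = 1/10
  'a': [0/1 + 1/10*0/1, 0/1 + 1/10*1/10) = [0/1, 1/100) <- contains code 3/400
  'c': [0/1 + 1/10*1/10, 0/1 + 1/10*1/2) = [1/100, 1/20)
  'b': [0/1 + 1/10*1/2, 0/1 + 1/10*1/1) = [1/20, 1/10)
  emit 'a', narrow to [0/1, 1/100)
Step 3: interval [0/1, 1/100), width = 1/100 - 0/1 = 1/100
  'a': [0/1 + 1/100*0/1, 0/1 + 1/100*1/10) = [0/1, 1/1000)
  'c': [0/1 + 1/100*1/10, 0/1 + 1/100*1/2) = [1/1000, 1/200)
  'b': [0/1 + 1/100*1/2, 0/1 + 1/100*1/1) = [1/200, 1/100) <- contains code 3/400
  emit 'b', narrow to [1/200, 1/100)

Answer: symbol=a low=0/1 high=1/10
symbol=a low=0/1 high=1/100
symbol=b low=1/200 high=1/100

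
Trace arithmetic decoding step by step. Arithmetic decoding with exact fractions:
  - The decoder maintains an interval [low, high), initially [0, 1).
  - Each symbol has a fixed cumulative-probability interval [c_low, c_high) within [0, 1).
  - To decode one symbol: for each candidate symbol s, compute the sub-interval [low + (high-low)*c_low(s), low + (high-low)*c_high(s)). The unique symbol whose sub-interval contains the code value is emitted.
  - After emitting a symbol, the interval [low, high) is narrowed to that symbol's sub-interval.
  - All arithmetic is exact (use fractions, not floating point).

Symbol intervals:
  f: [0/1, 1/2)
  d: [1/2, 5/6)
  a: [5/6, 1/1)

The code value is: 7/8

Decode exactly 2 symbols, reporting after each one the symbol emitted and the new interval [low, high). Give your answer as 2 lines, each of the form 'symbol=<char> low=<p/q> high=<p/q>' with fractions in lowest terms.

Step 1: interval [0/1, 1/1), width = 1/1 - 0/1 = 1/1
  'f': [0/1 + 1/1*0/1, 0/1 + 1/1*1/2) = [0/1, 1/2)
  'd': [0/1 + 1/1*1/2, 0/1 + 1/1*5/6) = [1/2, 5/6)
  'a': [0/1 + 1/1*5/6, 0/1 + 1/1*1/1) = [5/6, 1/1) <- contains code 7/8
  emit 'a', narrow to [5/6, 1/1)
Step 2: interval [5/6, 1/1), width = 1/1 - 5/6 = 1/6
  'f': [5/6 + 1/6*0/1, 5/6 + 1/6*1/2) = [5/6, 11/12) <- contains code 7/8
  'd': [5/6 + 1/6*1/2, 5/6 + 1/6*5/6) = [11/12, 35/36)
  'a': [5/6 + 1/6*5/6, 5/6 + 1/6*1/1) = [35/36, 1/1)
  emit 'f', narrow to [5/6, 11/12)

Answer: symbol=a low=5/6 high=1/1
symbol=f low=5/6 high=11/12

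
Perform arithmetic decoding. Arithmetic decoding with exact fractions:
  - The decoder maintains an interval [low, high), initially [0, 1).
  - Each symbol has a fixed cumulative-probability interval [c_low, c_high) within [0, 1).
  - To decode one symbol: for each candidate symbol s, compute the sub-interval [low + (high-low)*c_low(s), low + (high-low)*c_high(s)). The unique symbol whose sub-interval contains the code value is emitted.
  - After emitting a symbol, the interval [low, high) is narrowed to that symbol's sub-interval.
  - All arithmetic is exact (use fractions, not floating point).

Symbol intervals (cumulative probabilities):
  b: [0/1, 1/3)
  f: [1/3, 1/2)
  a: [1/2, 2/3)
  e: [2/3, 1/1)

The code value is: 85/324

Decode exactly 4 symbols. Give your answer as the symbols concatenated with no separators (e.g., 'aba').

Step 1: interval [0/1, 1/1), width = 1/1 - 0/1 = 1/1
  'b': [0/1 + 1/1*0/1, 0/1 + 1/1*1/3) = [0/1, 1/3) <- contains code 85/324
  'f': [0/1 + 1/1*1/3, 0/1 + 1/1*1/2) = [1/3, 1/2)
  'a': [0/1 + 1/1*1/2, 0/1 + 1/1*2/3) = [1/2, 2/3)
  'e': [0/1 + 1/1*2/3, 0/1 + 1/1*1/1) = [2/3, 1/1)
  emit 'b', narrow to [0/1, 1/3)
Step 2: interval [0/1, 1/3), width = 1/3 - 0/1 = 1/3
  'b': [0/1 + 1/3*0/1, 0/1 + 1/3*1/3) = [0/1, 1/9)
  'f': [0/1 + 1/3*1/3, 0/1 + 1/3*1/2) = [1/9, 1/6)
  'a': [0/1 + 1/3*1/2, 0/1 + 1/3*2/3) = [1/6, 2/9)
  'e': [0/1 + 1/3*2/3, 0/1 + 1/3*1/1) = [2/9, 1/3) <- contains code 85/324
  emit 'e', narrow to [2/9, 1/3)
Step 3: interval [2/9, 1/3), width = 1/3 - 2/9 = 1/9
  'b': [2/9 + 1/9*0/1, 2/9 + 1/9*1/3) = [2/9, 7/27)
  'f': [2/9 + 1/9*1/3, 2/9 + 1/9*1/2) = [7/27, 5/18) <- contains code 85/324
  'a': [2/9 + 1/9*1/2, 2/9 + 1/9*2/3) = [5/18, 8/27)
  'e': [2/9 + 1/9*2/3, 2/9 + 1/9*1/1) = [8/27, 1/3)
  emit 'f', narrow to [7/27, 5/18)
Step 4: interval [7/27, 5/18), width = 5/18 - 7/27 = 1/54
  'b': [7/27 + 1/54*0/1, 7/27 + 1/54*1/3) = [7/27, 43/162) <- contains code 85/324
  'f': [7/27 + 1/54*1/3, 7/27 + 1/54*1/2) = [43/162, 29/108)
  'a': [7/27 + 1/54*1/2, 7/27 + 1/54*2/3) = [29/108, 22/81)
  'e': [7/27 + 1/54*2/3, 7/27 + 1/54*1/1) = [22/81, 5/18)
  emit 'b', narrow to [7/27, 43/162)

Answer: befb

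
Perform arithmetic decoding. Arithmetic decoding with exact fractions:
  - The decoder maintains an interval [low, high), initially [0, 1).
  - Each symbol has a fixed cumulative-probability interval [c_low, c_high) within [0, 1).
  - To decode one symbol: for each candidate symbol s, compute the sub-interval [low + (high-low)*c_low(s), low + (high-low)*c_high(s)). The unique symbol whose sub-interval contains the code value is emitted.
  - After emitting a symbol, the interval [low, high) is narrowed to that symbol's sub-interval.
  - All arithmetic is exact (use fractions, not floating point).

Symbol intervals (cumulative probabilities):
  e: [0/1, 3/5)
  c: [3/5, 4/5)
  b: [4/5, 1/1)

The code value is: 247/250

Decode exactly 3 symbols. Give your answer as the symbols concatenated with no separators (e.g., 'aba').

Answer: bbc

Derivation:
Step 1: interval [0/1, 1/1), width = 1/1 - 0/1 = 1/1
  'e': [0/1 + 1/1*0/1, 0/1 + 1/1*3/5) = [0/1, 3/5)
  'c': [0/1 + 1/1*3/5, 0/1 + 1/1*4/5) = [3/5, 4/5)
  'b': [0/1 + 1/1*4/5, 0/1 + 1/1*1/1) = [4/5, 1/1) <- contains code 247/250
  emit 'b', narrow to [4/5, 1/1)
Step 2: interval [4/5, 1/1), width = 1/1 - 4/5 = 1/5
  'e': [4/5 + 1/5*0/1, 4/5 + 1/5*3/5) = [4/5, 23/25)
  'c': [4/5 + 1/5*3/5, 4/5 + 1/5*4/5) = [23/25, 24/25)
  'b': [4/5 + 1/5*4/5, 4/5 + 1/5*1/1) = [24/25, 1/1) <- contains code 247/250
  emit 'b', narrow to [24/25, 1/1)
Step 3: interval [24/25, 1/1), width = 1/1 - 24/25 = 1/25
  'e': [24/25 + 1/25*0/1, 24/25 + 1/25*3/5) = [24/25, 123/125)
  'c': [24/25 + 1/25*3/5, 24/25 + 1/25*4/5) = [123/125, 124/125) <- contains code 247/250
  'b': [24/25 + 1/25*4/5, 24/25 + 1/25*1/1) = [124/125, 1/1)
  emit 'c', narrow to [123/125, 124/125)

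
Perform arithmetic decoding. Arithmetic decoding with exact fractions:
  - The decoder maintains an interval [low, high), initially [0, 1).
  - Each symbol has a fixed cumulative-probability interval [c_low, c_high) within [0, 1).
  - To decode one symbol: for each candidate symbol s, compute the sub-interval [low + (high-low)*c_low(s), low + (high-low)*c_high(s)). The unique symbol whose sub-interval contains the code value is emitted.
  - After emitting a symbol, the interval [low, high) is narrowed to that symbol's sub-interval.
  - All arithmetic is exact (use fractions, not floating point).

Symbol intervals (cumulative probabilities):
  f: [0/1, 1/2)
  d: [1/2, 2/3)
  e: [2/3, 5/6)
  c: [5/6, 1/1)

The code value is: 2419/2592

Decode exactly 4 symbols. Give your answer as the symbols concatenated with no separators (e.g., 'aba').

Step 1: interval [0/1, 1/1), width = 1/1 - 0/1 = 1/1
  'f': [0/1 + 1/1*0/1, 0/1 + 1/1*1/2) = [0/1, 1/2)
  'd': [0/1 + 1/1*1/2, 0/1 + 1/1*2/3) = [1/2, 2/3)
  'e': [0/1 + 1/1*2/3, 0/1 + 1/1*5/6) = [2/3, 5/6)
  'c': [0/1 + 1/1*5/6, 0/1 + 1/1*1/1) = [5/6, 1/1) <- contains code 2419/2592
  emit 'c', narrow to [5/6, 1/1)
Step 2: interval [5/6, 1/1), width = 1/1 - 5/6 = 1/6
  'f': [5/6 + 1/6*0/1, 5/6 + 1/6*1/2) = [5/6, 11/12)
  'd': [5/6 + 1/6*1/2, 5/6 + 1/6*2/3) = [11/12, 17/18) <- contains code 2419/2592
  'e': [5/6 + 1/6*2/3, 5/6 + 1/6*5/6) = [17/18, 35/36)
  'c': [5/6 + 1/6*5/6, 5/6 + 1/6*1/1) = [35/36, 1/1)
  emit 'd', narrow to [11/12, 17/18)
Step 3: interval [11/12, 17/18), width = 17/18 - 11/12 = 1/36
  'f': [11/12 + 1/36*0/1, 11/12 + 1/36*1/2) = [11/12, 67/72)
  'd': [11/12 + 1/36*1/2, 11/12 + 1/36*2/3) = [67/72, 101/108) <- contains code 2419/2592
  'e': [11/12 + 1/36*2/3, 11/12 + 1/36*5/6) = [101/108, 203/216)
  'c': [11/12 + 1/36*5/6, 11/12 + 1/36*1/1) = [203/216, 17/18)
  emit 'd', narrow to [67/72, 101/108)
Step 4: interval [67/72, 101/108), width = 101/108 - 67/72 = 1/216
  'f': [67/72 + 1/216*0/1, 67/72 + 1/216*1/2) = [67/72, 403/432)
  'd': [67/72 + 1/216*1/2, 67/72 + 1/216*2/3) = [403/432, 605/648) <- contains code 2419/2592
  'e': [67/72 + 1/216*2/3, 67/72 + 1/216*5/6) = [605/648, 1211/1296)
  'c': [67/72 + 1/216*5/6, 67/72 + 1/216*1/1) = [1211/1296, 101/108)
  emit 'd', narrow to [403/432, 605/648)

Answer: cddd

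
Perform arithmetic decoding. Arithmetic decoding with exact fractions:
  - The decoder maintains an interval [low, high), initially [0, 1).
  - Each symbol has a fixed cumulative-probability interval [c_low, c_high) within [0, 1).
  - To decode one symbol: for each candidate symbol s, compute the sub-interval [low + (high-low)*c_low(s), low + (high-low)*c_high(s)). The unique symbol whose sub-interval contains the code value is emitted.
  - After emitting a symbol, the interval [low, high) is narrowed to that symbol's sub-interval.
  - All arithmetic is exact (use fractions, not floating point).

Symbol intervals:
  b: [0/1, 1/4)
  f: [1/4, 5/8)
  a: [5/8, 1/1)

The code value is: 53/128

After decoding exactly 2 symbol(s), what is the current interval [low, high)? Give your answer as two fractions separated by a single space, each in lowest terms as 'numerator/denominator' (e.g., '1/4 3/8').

Step 1: interval [0/1, 1/1), width = 1/1 - 0/1 = 1/1
  'b': [0/1 + 1/1*0/1, 0/1 + 1/1*1/4) = [0/1, 1/4)
  'f': [0/1 + 1/1*1/4, 0/1 + 1/1*5/8) = [1/4, 5/8) <- contains code 53/128
  'a': [0/1 + 1/1*5/8, 0/1 + 1/1*1/1) = [5/8, 1/1)
  emit 'f', narrow to [1/4, 5/8)
Step 2: interval [1/4, 5/8), width = 5/8 - 1/4 = 3/8
  'b': [1/4 + 3/8*0/1, 1/4 + 3/8*1/4) = [1/4, 11/32)
  'f': [1/4 + 3/8*1/4, 1/4 + 3/8*5/8) = [11/32, 31/64) <- contains code 53/128
  'a': [1/4 + 3/8*5/8, 1/4 + 3/8*1/1) = [31/64, 5/8)
  emit 'f', narrow to [11/32, 31/64)

Answer: 11/32 31/64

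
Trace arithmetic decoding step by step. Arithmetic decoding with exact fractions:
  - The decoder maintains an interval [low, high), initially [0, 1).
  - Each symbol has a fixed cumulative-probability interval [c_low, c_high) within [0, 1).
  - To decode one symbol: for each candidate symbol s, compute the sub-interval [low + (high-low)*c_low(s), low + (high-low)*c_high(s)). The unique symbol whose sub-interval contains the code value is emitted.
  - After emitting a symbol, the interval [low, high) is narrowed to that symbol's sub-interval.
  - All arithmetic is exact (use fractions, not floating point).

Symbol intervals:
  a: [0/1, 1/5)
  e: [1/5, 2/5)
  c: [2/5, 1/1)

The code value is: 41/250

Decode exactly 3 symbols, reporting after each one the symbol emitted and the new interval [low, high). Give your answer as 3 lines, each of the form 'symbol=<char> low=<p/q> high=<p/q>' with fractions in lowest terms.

Answer: symbol=a low=0/1 high=1/5
symbol=c low=2/25 high=1/5
symbol=c low=16/125 high=1/5

Derivation:
Step 1: interval [0/1, 1/1), width = 1/1 - 0/1 = 1/1
  'a': [0/1 + 1/1*0/1, 0/1 + 1/1*1/5) = [0/1, 1/5) <- contains code 41/250
  'e': [0/1 + 1/1*1/5, 0/1 + 1/1*2/5) = [1/5, 2/5)
  'c': [0/1 + 1/1*2/5, 0/1 + 1/1*1/1) = [2/5, 1/1)
  emit 'a', narrow to [0/1, 1/5)
Step 2: interval [0/1, 1/5), width = 1/5 - 0/1 = 1/5
  'a': [0/1 + 1/5*0/1, 0/1 + 1/5*1/5) = [0/1, 1/25)
  'e': [0/1 + 1/5*1/5, 0/1 + 1/5*2/5) = [1/25, 2/25)
  'c': [0/1 + 1/5*2/5, 0/1 + 1/5*1/1) = [2/25, 1/5) <- contains code 41/250
  emit 'c', narrow to [2/25, 1/5)
Step 3: interval [2/25, 1/5), width = 1/5 - 2/25 = 3/25
  'a': [2/25 + 3/25*0/1, 2/25 + 3/25*1/5) = [2/25, 13/125)
  'e': [2/25 + 3/25*1/5, 2/25 + 3/25*2/5) = [13/125, 16/125)
  'c': [2/25 + 3/25*2/5, 2/25 + 3/25*1/1) = [16/125, 1/5) <- contains code 41/250
  emit 'c', narrow to [16/125, 1/5)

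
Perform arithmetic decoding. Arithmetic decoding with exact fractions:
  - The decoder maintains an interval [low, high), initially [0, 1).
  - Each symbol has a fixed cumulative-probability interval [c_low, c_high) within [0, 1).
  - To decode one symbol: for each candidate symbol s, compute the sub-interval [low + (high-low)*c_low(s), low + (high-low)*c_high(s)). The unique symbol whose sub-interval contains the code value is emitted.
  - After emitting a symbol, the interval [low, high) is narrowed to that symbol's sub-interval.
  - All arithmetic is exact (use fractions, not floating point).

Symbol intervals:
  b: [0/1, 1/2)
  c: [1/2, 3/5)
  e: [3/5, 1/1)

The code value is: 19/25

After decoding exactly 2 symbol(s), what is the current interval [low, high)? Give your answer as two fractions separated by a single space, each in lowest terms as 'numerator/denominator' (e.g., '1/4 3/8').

Answer: 3/5 4/5

Derivation:
Step 1: interval [0/1, 1/1), width = 1/1 - 0/1 = 1/1
  'b': [0/1 + 1/1*0/1, 0/1 + 1/1*1/2) = [0/1, 1/2)
  'c': [0/1 + 1/1*1/2, 0/1 + 1/1*3/5) = [1/2, 3/5)
  'e': [0/1 + 1/1*3/5, 0/1 + 1/1*1/1) = [3/5, 1/1) <- contains code 19/25
  emit 'e', narrow to [3/5, 1/1)
Step 2: interval [3/5, 1/1), width = 1/1 - 3/5 = 2/5
  'b': [3/5 + 2/5*0/1, 3/5 + 2/5*1/2) = [3/5, 4/5) <- contains code 19/25
  'c': [3/5 + 2/5*1/2, 3/5 + 2/5*3/5) = [4/5, 21/25)
  'e': [3/5 + 2/5*3/5, 3/5 + 2/5*1/1) = [21/25, 1/1)
  emit 'b', narrow to [3/5, 4/5)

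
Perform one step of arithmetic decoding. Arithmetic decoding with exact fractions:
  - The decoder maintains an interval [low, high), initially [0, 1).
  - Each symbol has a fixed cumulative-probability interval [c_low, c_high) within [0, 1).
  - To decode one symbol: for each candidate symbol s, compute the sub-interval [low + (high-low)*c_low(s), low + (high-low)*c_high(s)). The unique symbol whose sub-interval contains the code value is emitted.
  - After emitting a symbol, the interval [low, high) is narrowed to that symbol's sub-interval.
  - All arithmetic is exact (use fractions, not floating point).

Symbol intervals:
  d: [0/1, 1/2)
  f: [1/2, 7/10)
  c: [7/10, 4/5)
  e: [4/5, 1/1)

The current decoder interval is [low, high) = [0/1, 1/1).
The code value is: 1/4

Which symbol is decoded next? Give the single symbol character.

Interval width = high − low = 1/1 − 0/1 = 1/1
Scaled code = (code − low) / width = (1/4 − 0/1) / 1/1 = 1/4
  d: [0/1, 1/2) ← scaled code falls here ✓
  f: [1/2, 7/10) 
  c: [7/10, 4/5) 
  e: [4/5, 1/1) 

Answer: d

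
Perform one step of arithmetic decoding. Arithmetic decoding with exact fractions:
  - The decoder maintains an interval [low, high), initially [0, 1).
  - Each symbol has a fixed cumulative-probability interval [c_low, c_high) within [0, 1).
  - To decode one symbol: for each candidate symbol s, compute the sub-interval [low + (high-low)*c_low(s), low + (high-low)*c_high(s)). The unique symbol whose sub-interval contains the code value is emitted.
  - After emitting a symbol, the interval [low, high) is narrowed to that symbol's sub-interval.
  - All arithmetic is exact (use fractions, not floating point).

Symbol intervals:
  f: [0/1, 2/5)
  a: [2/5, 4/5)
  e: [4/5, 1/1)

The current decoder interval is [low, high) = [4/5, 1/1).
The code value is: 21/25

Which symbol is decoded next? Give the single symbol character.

Interval width = high − low = 1/1 − 4/5 = 1/5
Scaled code = (code − low) / width = (21/25 − 4/5) / 1/5 = 1/5
  f: [0/1, 2/5) ← scaled code falls here ✓
  a: [2/5, 4/5) 
  e: [4/5, 1/1) 

Answer: f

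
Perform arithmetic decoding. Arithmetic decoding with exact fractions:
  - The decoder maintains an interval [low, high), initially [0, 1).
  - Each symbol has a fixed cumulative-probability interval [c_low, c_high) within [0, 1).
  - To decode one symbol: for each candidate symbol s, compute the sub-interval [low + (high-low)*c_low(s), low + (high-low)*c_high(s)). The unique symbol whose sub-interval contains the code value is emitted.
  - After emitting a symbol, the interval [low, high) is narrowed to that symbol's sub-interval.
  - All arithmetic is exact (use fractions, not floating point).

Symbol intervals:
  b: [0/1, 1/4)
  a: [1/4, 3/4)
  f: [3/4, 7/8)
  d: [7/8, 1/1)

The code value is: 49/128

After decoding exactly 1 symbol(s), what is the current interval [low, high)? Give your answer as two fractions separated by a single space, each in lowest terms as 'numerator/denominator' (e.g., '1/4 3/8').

Answer: 1/4 3/4

Derivation:
Step 1: interval [0/1, 1/1), width = 1/1 - 0/1 = 1/1
  'b': [0/1 + 1/1*0/1, 0/1 + 1/1*1/4) = [0/1, 1/4)
  'a': [0/1 + 1/1*1/4, 0/1 + 1/1*3/4) = [1/4, 3/4) <- contains code 49/128
  'f': [0/1 + 1/1*3/4, 0/1 + 1/1*7/8) = [3/4, 7/8)
  'd': [0/1 + 1/1*7/8, 0/1 + 1/1*1/1) = [7/8, 1/1)
  emit 'a', narrow to [1/4, 3/4)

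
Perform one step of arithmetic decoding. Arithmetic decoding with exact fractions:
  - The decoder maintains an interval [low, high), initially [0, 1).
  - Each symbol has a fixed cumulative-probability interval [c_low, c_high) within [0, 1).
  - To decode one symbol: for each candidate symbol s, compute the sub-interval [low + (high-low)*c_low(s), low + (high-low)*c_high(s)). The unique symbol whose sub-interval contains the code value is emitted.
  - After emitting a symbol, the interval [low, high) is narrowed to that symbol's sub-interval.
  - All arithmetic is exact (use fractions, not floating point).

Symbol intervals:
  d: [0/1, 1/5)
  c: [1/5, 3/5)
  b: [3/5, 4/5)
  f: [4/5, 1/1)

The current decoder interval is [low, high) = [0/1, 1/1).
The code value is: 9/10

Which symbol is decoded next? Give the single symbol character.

Interval width = high − low = 1/1 − 0/1 = 1/1
Scaled code = (code − low) / width = (9/10 − 0/1) / 1/1 = 9/10
  d: [0/1, 1/5) 
  c: [1/5, 3/5) 
  b: [3/5, 4/5) 
  f: [4/5, 1/1) ← scaled code falls here ✓

Answer: f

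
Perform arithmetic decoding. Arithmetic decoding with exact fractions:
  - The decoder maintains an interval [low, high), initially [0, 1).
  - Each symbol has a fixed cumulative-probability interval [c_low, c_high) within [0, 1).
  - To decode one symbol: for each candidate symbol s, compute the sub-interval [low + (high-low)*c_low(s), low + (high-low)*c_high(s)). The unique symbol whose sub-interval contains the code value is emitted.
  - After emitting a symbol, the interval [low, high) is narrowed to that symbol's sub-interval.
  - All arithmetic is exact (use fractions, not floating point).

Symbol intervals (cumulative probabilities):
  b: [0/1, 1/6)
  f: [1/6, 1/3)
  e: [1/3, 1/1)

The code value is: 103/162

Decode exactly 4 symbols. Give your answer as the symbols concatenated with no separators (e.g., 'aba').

Answer: eefb

Derivation:
Step 1: interval [0/1, 1/1), width = 1/1 - 0/1 = 1/1
  'b': [0/1 + 1/1*0/1, 0/1 + 1/1*1/6) = [0/1, 1/6)
  'f': [0/1 + 1/1*1/6, 0/1 + 1/1*1/3) = [1/6, 1/3)
  'e': [0/1 + 1/1*1/3, 0/1 + 1/1*1/1) = [1/3, 1/1) <- contains code 103/162
  emit 'e', narrow to [1/3, 1/1)
Step 2: interval [1/3, 1/1), width = 1/1 - 1/3 = 2/3
  'b': [1/3 + 2/3*0/1, 1/3 + 2/3*1/6) = [1/3, 4/9)
  'f': [1/3 + 2/3*1/6, 1/3 + 2/3*1/3) = [4/9, 5/9)
  'e': [1/3 + 2/3*1/3, 1/3 + 2/3*1/1) = [5/9, 1/1) <- contains code 103/162
  emit 'e', narrow to [5/9, 1/1)
Step 3: interval [5/9, 1/1), width = 1/1 - 5/9 = 4/9
  'b': [5/9 + 4/9*0/1, 5/9 + 4/9*1/6) = [5/9, 17/27)
  'f': [5/9 + 4/9*1/6, 5/9 + 4/9*1/3) = [17/27, 19/27) <- contains code 103/162
  'e': [5/9 + 4/9*1/3, 5/9 + 4/9*1/1) = [19/27, 1/1)
  emit 'f', narrow to [17/27, 19/27)
Step 4: interval [17/27, 19/27), width = 19/27 - 17/27 = 2/27
  'b': [17/27 + 2/27*0/1, 17/27 + 2/27*1/6) = [17/27, 52/81) <- contains code 103/162
  'f': [17/27 + 2/27*1/6, 17/27 + 2/27*1/3) = [52/81, 53/81)
  'e': [17/27 + 2/27*1/3, 17/27 + 2/27*1/1) = [53/81, 19/27)
  emit 'b', narrow to [17/27, 52/81)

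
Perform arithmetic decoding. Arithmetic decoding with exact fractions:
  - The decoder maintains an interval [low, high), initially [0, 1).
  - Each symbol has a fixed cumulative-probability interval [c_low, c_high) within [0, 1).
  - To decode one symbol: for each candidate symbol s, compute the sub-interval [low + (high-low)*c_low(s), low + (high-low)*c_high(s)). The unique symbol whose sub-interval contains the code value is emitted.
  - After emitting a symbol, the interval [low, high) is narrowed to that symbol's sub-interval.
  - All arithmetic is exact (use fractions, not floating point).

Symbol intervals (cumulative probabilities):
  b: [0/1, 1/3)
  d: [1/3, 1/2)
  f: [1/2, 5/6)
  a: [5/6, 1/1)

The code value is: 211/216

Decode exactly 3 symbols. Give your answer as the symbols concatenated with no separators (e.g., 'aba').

Step 1: interval [0/1, 1/1), width = 1/1 - 0/1 = 1/1
  'b': [0/1 + 1/1*0/1, 0/1 + 1/1*1/3) = [0/1, 1/3)
  'd': [0/1 + 1/1*1/3, 0/1 + 1/1*1/2) = [1/3, 1/2)
  'f': [0/1 + 1/1*1/2, 0/1 + 1/1*5/6) = [1/2, 5/6)
  'a': [0/1 + 1/1*5/6, 0/1 + 1/1*1/1) = [5/6, 1/1) <- contains code 211/216
  emit 'a', narrow to [5/6, 1/1)
Step 2: interval [5/6, 1/1), width = 1/1 - 5/6 = 1/6
  'b': [5/6 + 1/6*0/1, 5/6 + 1/6*1/3) = [5/6, 8/9)
  'd': [5/6 + 1/6*1/3, 5/6 + 1/6*1/2) = [8/9, 11/12)
  'f': [5/6 + 1/6*1/2, 5/6 + 1/6*5/6) = [11/12, 35/36)
  'a': [5/6 + 1/6*5/6, 5/6 + 1/6*1/1) = [35/36, 1/1) <- contains code 211/216
  emit 'a', narrow to [35/36, 1/1)
Step 3: interval [35/36, 1/1), width = 1/1 - 35/36 = 1/36
  'b': [35/36 + 1/36*0/1, 35/36 + 1/36*1/3) = [35/36, 53/54) <- contains code 211/216
  'd': [35/36 + 1/36*1/3, 35/36 + 1/36*1/2) = [53/54, 71/72)
  'f': [35/36 + 1/36*1/2, 35/36 + 1/36*5/6) = [71/72, 215/216)
  'a': [35/36 + 1/36*5/6, 35/36 + 1/36*1/1) = [215/216, 1/1)
  emit 'b', narrow to [35/36, 53/54)

Answer: aab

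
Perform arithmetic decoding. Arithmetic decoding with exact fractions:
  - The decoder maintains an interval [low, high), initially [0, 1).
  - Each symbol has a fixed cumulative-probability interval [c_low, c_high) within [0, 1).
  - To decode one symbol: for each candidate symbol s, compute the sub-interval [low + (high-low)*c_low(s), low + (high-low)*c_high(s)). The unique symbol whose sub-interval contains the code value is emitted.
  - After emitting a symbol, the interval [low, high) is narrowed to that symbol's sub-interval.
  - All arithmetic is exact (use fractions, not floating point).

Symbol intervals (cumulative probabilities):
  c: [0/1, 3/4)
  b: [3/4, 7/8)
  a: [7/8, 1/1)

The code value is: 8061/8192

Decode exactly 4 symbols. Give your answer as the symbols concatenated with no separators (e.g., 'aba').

Answer: abab

Derivation:
Step 1: interval [0/1, 1/1), width = 1/1 - 0/1 = 1/1
  'c': [0/1 + 1/1*0/1, 0/1 + 1/1*3/4) = [0/1, 3/4)
  'b': [0/1 + 1/1*3/4, 0/1 + 1/1*7/8) = [3/4, 7/8)
  'a': [0/1 + 1/1*7/8, 0/1 + 1/1*1/1) = [7/8, 1/1) <- contains code 8061/8192
  emit 'a', narrow to [7/8, 1/1)
Step 2: interval [7/8, 1/1), width = 1/1 - 7/8 = 1/8
  'c': [7/8 + 1/8*0/1, 7/8 + 1/8*3/4) = [7/8, 31/32)
  'b': [7/8 + 1/8*3/4, 7/8 + 1/8*7/8) = [31/32, 63/64) <- contains code 8061/8192
  'a': [7/8 + 1/8*7/8, 7/8 + 1/8*1/1) = [63/64, 1/1)
  emit 'b', narrow to [31/32, 63/64)
Step 3: interval [31/32, 63/64), width = 63/64 - 31/32 = 1/64
  'c': [31/32 + 1/64*0/1, 31/32 + 1/64*3/4) = [31/32, 251/256)
  'b': [31/32 + 1/64*3/4, 31/32 + 1/64*7/8) = [251/256, 503/512)
  'a': [31/32 + 1/64*7/8, 31/32 + 1/64*1/1) = [503/512, 63/64) <- contains code 8061/8192
  emit 'a', narrow to [503/512, 63/64)
Step 4: interval [503/512, 63/64), width = 63/64 - 503/512 = 1/512
  'c': [503/512 + 1/512*0/1, 503/512 + 1/512*3/4) = [503/512, 2015/2048)
  'b': [503/512 + 1/512*3/4, 503/512 + 1/512*7/8) = [2015/2048, 4031/4096) <- contains code 8061/8192
  'a': [503/512 + 1/512*7/8, 503/512 + 1/512*1/1) = [4031/4096, 63/64)
  emit 'b', narrow to [2015/2048, 4031/4096)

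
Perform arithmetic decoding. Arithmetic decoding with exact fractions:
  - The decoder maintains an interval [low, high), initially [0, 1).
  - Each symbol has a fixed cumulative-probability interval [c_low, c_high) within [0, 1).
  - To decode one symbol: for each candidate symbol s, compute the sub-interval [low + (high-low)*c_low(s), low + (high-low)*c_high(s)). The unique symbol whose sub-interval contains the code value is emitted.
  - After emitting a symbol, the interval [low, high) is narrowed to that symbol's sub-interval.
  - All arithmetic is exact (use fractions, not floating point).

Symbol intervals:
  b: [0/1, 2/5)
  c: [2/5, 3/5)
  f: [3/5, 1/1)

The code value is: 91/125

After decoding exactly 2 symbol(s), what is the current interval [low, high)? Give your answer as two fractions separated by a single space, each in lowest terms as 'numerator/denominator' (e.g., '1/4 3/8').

Step 1: interval [0/1, 1/1), width = 1/1 - 0/1 = 1/1
  'b': [0/1 + 1/1*0/1, 0/1 + 1/1*2/5) = [0/1, 2/5)
  'c': [0/1 + 1/1*2/5, 0/1 + 1/1*3/5) = [2/5, 3/5)
  'f': [0/1 + 1/1*3/5, 0/1 + 1/1*1/1) = [3/5, 1/1) <- contains code 91/125
  emit 'f', narrow to [3/5, 1/1)
Step 2: interval [3/5, 1/1), width = 1/1 - 3/5 = 2/5
  'b': [3/5 + 2/5*0/1, 3/5 + 2/5*2/5) = [3/5, 19/25) <- contains code 91/125
  'c': [3/5 + 2/5*2/5, 3/5 + 2/5*3/5) = [19/25, 21/25)
  'f': [3/5 + 2/5*3/5, 3/5 + 2/5*1/1) = [21/25, 1/1)
  emit 'b', narrow to [3/5, 19/25)

Answer: 3/5 19/25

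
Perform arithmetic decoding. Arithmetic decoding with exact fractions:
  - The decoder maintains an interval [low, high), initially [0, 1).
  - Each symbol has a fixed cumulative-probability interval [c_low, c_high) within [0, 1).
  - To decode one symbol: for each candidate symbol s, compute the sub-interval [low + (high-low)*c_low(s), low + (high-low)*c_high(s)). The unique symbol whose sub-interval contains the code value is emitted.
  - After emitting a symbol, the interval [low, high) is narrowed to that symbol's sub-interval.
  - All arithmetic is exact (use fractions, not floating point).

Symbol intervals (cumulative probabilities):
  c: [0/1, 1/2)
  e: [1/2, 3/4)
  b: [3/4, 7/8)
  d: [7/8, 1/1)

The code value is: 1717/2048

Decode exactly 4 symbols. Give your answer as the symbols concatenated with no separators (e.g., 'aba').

Answer: bebe

Derivation:
Step 1: interval [0/1, 1/1), width = 1/1 - 0/1 = 1/1
  'c': [0/1 + 1/1*0/1, 0/1 + 1/1*1/2) = [0/1, 1/2)
  'e': [0/1 + 1/1*1/2, 0/1 + 1/1*3/4) = [1/2, 3/4)
  'b': [0/1 + 1/1*3/4, 0/1 + 1/1*7/8) = [3/4, 7/8) <- contains code 1717/2048
  'd': [0/1 + 1/1*7/8, 0/1 + 1/1*1/1) = [7/8, 1/1)
  emit 'b', narrow to [3/4, 7/8)
Step 2: interval [3/4, 7/8), width = 7/8 - 3/4 = 1/8
  'c': [3/4 + 1/8*0/1, 3/4 + 1/8*1/2) = [3/4, 13/16)
  'e': [3/4 + 1/8*1/2, 3/4 + 1/8*3/4) = [13/16, 27/32) <- contains code 1717/2048
  'b': [3/4 + 1/8*3/4, 3/4 + 1/8*7/8) = [27/32, 55/64)
  'd': [3/4 + 1/8*7/8, 3/4 + 1/8*1/1) = [55/64, 7/8)
  emit 'e', narrow to [13/16, 27/32)
Step 3: interval [13/16, 27/32), width = 27/32 - 13/16 = 1/32
  'c': [13/16 + 1/32*0/1, 13/16 + 1/32*1/2) = [13/16, 53/64)
  'e': [13/16 + 1/32*1/2, 13/16 + 1/32*3/4) = [53/64, 107/128)
  'b': [13/16 + 1/32*3/4, 13/16 + 1/32*7/8) = [107/128, 215/256) <- contains code 1717/2048
  'd': [13/16 + 1/32*7/8, 13/16 + 1/32*1/1) = [215/256, 27/32)
  emit 'b', narrow to [107/128, 215/256)
Step 4: interval [107/128, 215/256), width = 215/256 - 107/128 = 1/256
  'c': [107/128 + 1/256*0/1, 107/128 + 1/256*1/2) = [107/128, 429/512)
  'e': [107/128 + 1/256*1/2, 107/128 + 1/256*3/4) = [429/512, 859/1024) <- contains code 1717/2048
  'b': [107/128 + 1/256*3/4, 107/128 + 1/256*7/8) = [859/1024, 1719/2048)
  'd': [107/128 + 1/256*7/8, 107/128 + 1/256*1/1) = [1719/2048, 215/256)
  emit 'e', narrow to [429/512, 859/1024)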